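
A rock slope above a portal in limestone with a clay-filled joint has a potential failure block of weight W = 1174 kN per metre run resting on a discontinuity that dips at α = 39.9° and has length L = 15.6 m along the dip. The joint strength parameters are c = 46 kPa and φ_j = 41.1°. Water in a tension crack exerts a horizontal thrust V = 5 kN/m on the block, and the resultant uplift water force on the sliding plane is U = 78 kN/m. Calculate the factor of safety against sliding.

Resolving the block weight along and normal to the plane and applying the Mohr–Coulomb strength on the joint:
N' = W cosα − U − V sinα = 1174·cos39.9° − 78 − 5·sin39.9° = 819.4 kN/m
Driving force T = W sinα + V cosα = 1174·sin39.9° + 5·cos39.9° = 756.9 kN/m
Resisting force R = c·L + N'·tanφ_j = 46·15.6 + 819.4·tan41.1° = 717.6 + 714.8 = 1432.4 kN/m
FS = R / T = 1432.4 / 756.9 = 1.893

FS = 1.89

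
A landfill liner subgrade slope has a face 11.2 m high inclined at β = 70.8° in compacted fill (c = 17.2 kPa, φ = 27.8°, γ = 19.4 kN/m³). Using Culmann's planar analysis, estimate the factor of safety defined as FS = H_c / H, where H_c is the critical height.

FS = 0.98

H_c = (4c/γ) · sinβ cosφ / [1 − cos(β − φ)]
    = (4·17.2/19.4) · sin70.8°·cos27.8° / [1 − cos43.0°]
    = 3.546 · 0.8354 / 0.2686 = 11.03 m
FS = H_c / H = 11.03 / 11.2 = 0.985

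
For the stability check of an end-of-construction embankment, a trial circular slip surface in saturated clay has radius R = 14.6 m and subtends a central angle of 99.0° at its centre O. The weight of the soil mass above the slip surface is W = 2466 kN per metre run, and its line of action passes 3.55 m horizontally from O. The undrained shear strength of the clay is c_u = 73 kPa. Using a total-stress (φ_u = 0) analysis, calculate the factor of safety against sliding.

Taking moments about the centre O, the resisting moment is provided by the undrained shear strength acting along the arc:
Arc length L_a = R·θ = 14.6·(99.0°·π/180) = 14.6·1.7279 = 25.23 m
M_R = c_u·L_a·R = 73·25.23·14.6 = 26886.9 kN·m/m
M_D = W·d = 2466·3.55 = 8754.3 kN·m/m
FS = M_R / M_D = 26886.9 / 8754.3 = 3.071

FS = 3.07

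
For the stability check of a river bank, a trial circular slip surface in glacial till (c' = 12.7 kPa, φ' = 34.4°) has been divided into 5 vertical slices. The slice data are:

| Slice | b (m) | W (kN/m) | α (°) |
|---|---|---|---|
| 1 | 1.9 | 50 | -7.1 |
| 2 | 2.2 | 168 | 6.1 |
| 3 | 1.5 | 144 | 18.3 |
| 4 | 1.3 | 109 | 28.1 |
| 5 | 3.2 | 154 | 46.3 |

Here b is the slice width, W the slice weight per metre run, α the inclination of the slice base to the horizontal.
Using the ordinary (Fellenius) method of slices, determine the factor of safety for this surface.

FS = 2.42

Ordinary method of slices: FS = Σ[c'·Δl_i + (W_i cosα_i)·tanφ'] / Σ W_i sinα_i, with Δl_i = b_i / cosα_i.
Slice 1: Δl = 1.9/cos(-7.1°) = 1.915 m; N'_1 = 50·cos(-7.1°) = 49.6; c'Δl = 24.32; W sinα = -6.2
Slice 2: Δl = 2.2/cos6.1° = 2.213 m; N'_2 = 168·cos6.1° = 167.0; c'Δl = 28.10; W sinα = 17.9
Slice 3: Δl = 1.5/cos18.3° = 1.580 m; N'_3 = 144·cos18.3° = 136.7; c'Δl = 20.06; W sinα = 45.2
Slice 4: Δl = 1.3/cos28.1° = 1.474 m; N'_4 = 109·cos28.1° = 96.2; c'Δl = 18.72; W sinα = 51.3
Slice 5: Δl = 3.2/cos46.3° = 4.632 m; N'_5 = 154·cos46.3° = 106.4; c'Δl = 58.82; W sinα = 111.3
Σc'Δl = 150.0 kN/m; ΣN' = 555.9 kN/m; ΣW sinα = 219.6 kN/m
Resisting = 150.0 + 555.9·tan34.4° = 150.0 + 380.7 = 530.7 kN/m
FS = 530.7 / 219.6 = 2.417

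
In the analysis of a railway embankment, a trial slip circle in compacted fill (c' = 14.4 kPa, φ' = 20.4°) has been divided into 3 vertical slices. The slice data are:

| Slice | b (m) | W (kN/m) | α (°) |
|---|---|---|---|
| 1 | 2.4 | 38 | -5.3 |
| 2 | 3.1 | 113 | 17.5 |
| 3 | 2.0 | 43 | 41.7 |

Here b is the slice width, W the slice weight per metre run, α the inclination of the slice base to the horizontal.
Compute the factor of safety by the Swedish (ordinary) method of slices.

FS = 3.15

Ordinary method of slices: FS = Σ[c'·Δl_i + (W_i cosα_i)·tanφ'] / Σ W_i sinα_i, with Δl_i = b_i / cosα_i.
Slice 1: Δl = 2.4/cos(-5.3°) = 2.410 m; N'_1 = 38·cos(-5.3°) = 37.8; c'Δl = 34.71; W sinα = -3.5
Slice 2: Δl = 3.1/cos17.5° = 3.250 m; N'_2 = 113·cos17.5° = 107.8; c'Δl = 46.81; W sinα = 34.0
Slice 3: Δl = 2.0/cos41.7° = 2.679 m; N'_3 = 43·cos41.7° = 32.1; c'Δl = 38.57; W sinα = 28.6
Σc'Δl = 120.1 kN/m; ΣN' = 177.7 kN/m; ΣW sinα = 59.1 kN/m
Resisting = 120.1 + 177.7·tan20.4° = 120.1 + 66.1 = 186.2 kN/m
FS = 186.2 / 59.1 = 3.152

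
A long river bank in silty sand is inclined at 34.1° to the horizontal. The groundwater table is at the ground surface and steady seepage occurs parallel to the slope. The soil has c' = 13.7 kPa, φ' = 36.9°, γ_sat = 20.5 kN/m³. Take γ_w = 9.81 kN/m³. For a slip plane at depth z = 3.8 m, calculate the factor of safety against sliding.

With seepage parallel to the slope and the water table at the surface, the effective normal stress on the slip plane uses the buoyant unit weight γ' = γ_sat − γ_w while the driving shear stress uses γ_sat:
FS = [c' + γ' z cos²β tanφ'] / [γ_sat z sinβ cosβ]
γ' = 20.5 − 9.81 = 10.69 kN/m³
Numerator = 13.7 + 10.69·3.8·cos²34.1°·tan36.9° = 13.7 + 10.69·3.8·0.6857·0.7508 = 34.613 kPa
Denominator = 20.5·3.8·sin34.1°·cos34.1° = 20.5·3.8·0.5606·0.8281 = 36.165 kPa
FS = 34.613 / 36.165 = 0.957

FS = 0.96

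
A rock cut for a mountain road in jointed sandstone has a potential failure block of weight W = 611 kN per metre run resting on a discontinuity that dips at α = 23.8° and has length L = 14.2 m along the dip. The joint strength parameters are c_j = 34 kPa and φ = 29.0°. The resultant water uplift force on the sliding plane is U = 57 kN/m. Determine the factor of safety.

FS = 3.09

Resolving the block weight along and normal to the plane and applying the Mohr–Coulomb strength on the joint:
N' = W cosα − U = 611·cos23.8° − 57 = 502.0 kN/m
Driving force T = W sinα = 611·sin23.8° = 246.6 kN/m
Resisting force R = c_j·L + N'·tanφ = 34·14.2 + 502.0·tan29.0° = 482.8 + 278.3 = 761.1 kN/m
FS = R / T = 761.1 / 246.6 = 3.087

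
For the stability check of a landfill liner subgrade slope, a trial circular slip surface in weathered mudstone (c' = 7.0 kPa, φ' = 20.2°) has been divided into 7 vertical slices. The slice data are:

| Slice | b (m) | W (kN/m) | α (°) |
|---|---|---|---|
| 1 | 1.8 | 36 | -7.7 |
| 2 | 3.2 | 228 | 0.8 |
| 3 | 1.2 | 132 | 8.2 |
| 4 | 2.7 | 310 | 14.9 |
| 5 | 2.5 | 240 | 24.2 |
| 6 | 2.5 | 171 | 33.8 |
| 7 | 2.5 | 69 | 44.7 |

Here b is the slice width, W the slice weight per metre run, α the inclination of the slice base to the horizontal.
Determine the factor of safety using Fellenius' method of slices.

FS = 1.58

Ordinary method of slices: FS = Σ[c'·Δl_i + (W_i cosα_i)·tanφ'] / Σ W_i sinα_i, with Δl_i = b_i / cosα_i.
Slice 1: Δl = 1.8/cos(-7.7°) = 1.816 m; N'_1 = 36·cos(-7.7°) = 35.7; c'Δl = 12.71; W sinα = -4.8
Slice 2: Δl = 3.2/cos0.8° = 3.200 m; N'_2 = 228·cos0.8° = 228.0; c'Δl = 22.40; W sinα = 3.2
Slice 3: Δl = 1.2/cos8.2° = 1.212 m; N'_3 = 132·cos8.2° = 130.7; c'Δl = 8.49; W sinα = 18.8
Slice 4: Δl = 2.7/cos14.9° = 2.794 m; N'_4 = 310·cos14.9° = 299.6; c'Δl = 19.56; W sinα = 79.7
Slice 5: Δl = 2.5/cos24.2° = 2.741 m; N'_5 = 240·cos24.2° = 218.9; c'Δl = 19.19; W sinα = 98.4
Slice 6: Δl = 2.5/cos33.8° = 3.008 m; N'_6 = 171·cos33.8° = 142.1; c'Δl = 21.06; W sinα = 95.1
Slice 7: Δl = 2.5/cos44.7° = 3.517 m; N'_7 = 69·cos44.7° = 49.0; c'Δl = 24.62; W sinα = 48.5
Σc'Δl = 128.0 kN/m; ΣN' = 1103.9 kN/m; ΣW sinα = 338.9 kN/m
Resisting = 128.0 + 1103.9·tan20.2° = 128.0 + 406.2 = 534.2 kN/m
FS = 534.2 / 338.9 = 1.576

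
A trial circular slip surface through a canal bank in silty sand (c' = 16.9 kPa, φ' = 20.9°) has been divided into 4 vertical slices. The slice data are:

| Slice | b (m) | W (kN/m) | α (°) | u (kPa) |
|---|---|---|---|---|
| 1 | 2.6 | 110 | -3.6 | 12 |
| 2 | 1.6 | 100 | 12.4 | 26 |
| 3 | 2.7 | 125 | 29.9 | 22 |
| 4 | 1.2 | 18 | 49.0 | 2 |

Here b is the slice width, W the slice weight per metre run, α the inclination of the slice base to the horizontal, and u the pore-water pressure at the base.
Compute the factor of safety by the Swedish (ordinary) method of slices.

FS = 2.48

Ordinary method of slices: FS = Σ[c'·Δl_i + (W_i cosα_i − u_i·Δl_i)·tanφ'] / Σ W_i sinα_i, with Δl_i = b_i / cosα_i.
Slice 1: Δl = 2.6/cos(-3.6°) = 2.605 m; N'_1 = 110·cos(-3.6°) − 12·2.605 = 78.5; c'Δl = 44.03; W sinα = -6.9
Slice 2: Δl = 1.6/cos12.4° = 1.638 m; N'_2 = 100·cos12.4° − 26·1.638 = 55.1; c'Δl = 27.69; W sinα = 21.5
Slice 3: Δl = 2.7/cos29.9° = 3.115 m; N'_3 = 125·cos29.9° − 22·3.115 = 39.8; c'Δl = 52.64; W sinα = 62.3
Slice 4: Δl = 1.2/cos49.0° = 1.829 m; N'_4 = 18·cos49.0° − 2·1.829 = 8.2; c'Δl = 30.91; W sinα = 13.6
Σc'Δl = 155.3 kN/m; ΣN' = 181.6 kN/m; ΣW sinα = 90.5 kN/m
Resisting = 155.3 + 181.6·tan20.9° = 155.3 + 69.3 = 224.6 kN/m
FS = 224.6 / 90.5 = 2.483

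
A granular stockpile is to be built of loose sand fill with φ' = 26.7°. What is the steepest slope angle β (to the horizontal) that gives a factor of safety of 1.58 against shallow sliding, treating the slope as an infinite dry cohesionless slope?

β = 17.7°

For an infinite dry cohesionless slope FS = tanφ'/tanβ, so tanβ = tanφ' / FS.
tanβ = tan26.7° / 1.58 = 0.5029 / 1.58 = 0.3183
β = arctan(0.3183) = 17.66°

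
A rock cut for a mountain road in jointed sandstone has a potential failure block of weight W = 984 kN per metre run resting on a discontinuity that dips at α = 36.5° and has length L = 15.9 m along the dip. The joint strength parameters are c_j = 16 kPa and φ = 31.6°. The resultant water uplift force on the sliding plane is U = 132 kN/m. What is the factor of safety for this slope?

FS = 1.13

Resolving the block weight along and normal to the plane and applying the Mohr–Coulomb strength on the joint:
N' = W cosα − U = 984·cos36.5° − 132 = 659.0 kN/m
Driving force T = W sinα = 984·sin36.5° = 585.3 kN/m
Resisting force R = c_j·L + N'·tanφ = 16·15.9 + 659.0·tan31.6° = 254.4 + 405.4 = 659.8 kN/m
FS = R / T = 659.8 / 585.3 = 1.127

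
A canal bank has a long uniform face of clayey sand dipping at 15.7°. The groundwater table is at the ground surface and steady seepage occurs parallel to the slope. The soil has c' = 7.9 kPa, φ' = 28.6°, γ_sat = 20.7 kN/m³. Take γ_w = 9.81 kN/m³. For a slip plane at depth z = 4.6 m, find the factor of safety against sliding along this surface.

FS = 1.34

With seepage parallel to the slope and the water table at the surface, the effective normal stress on the slip plane uses the buoyant unit weight γ' = γ_sat − γ_w while the driving shear stress uses γ_sat:
FS = [c' + γ' z cos²β tanφ'] / [γ_sat z sinβ cosβ]
γ' = 20.7 − 9.81 = 10.89 kN/m³
Numerator = 7.9 + 10.89·4.6·cos²15.7°·tan28.6° = 7.9 + 10.89·4.6·0.9268·0.5452 = 33.212 kPa
Denominator = 20.7·4.6·sin15.7°·cos15.7° = 20.7·4.6·0.2706·0.9627 = 24.805 kPa
FS = 33.212 / 24.805 = 1.339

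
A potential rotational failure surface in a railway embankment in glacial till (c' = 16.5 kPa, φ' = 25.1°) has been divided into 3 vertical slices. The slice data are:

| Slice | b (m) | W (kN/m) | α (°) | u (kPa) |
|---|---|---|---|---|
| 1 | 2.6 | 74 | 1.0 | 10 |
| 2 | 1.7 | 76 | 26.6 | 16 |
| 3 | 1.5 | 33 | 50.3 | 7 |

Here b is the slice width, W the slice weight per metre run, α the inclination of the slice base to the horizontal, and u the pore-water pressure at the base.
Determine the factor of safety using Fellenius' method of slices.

Ordinary method of slices: FS = Σ[c'·Δl_i + (W_i cosα_i − u_i·Δl_i)·tanφ'] / Σ W_i sinα_i, with Δl_i = b_i / cosα_i.
Slice 1: Δl = 2.6/cos1.0° = 2.600 m; N'_1 = 74·cos1.0° − 10·2.600 = 48.0; c'Δl = 42.91; W sinα = 1.3
Slice 2: Δl = 1.7/cos26.6° = 1.901 m; N'_2 = 76·cos26.6° − 16·1.901 = 37.5; c'Δl = 31.37; W sinα = 34.0
Slice 3: Δl = 1.5/cos50.3° = 2.348 m; N'_3 = 33·cos50.3° − 7·2.348 = 4.6; c'Δl = 38.75; W sinα = 25.4
Σc'Δl = 113.0 kN/m; ΣN' = 90.2 kN/m; ΣW sinα = 60.7 kN/m
Resisting = 113.0 + 90.2·tan25.1° = 113.0 + 42.2 = 155.3 kN/m
FS = 155.3 / 60.7 = 2.557

FS = 2.56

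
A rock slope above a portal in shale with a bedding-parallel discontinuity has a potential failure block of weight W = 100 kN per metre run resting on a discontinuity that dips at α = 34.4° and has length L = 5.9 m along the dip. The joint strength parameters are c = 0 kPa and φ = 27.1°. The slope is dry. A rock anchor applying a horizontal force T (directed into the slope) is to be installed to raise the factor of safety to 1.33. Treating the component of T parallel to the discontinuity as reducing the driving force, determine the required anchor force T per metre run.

Resolving forces along and normal to the sliding plane, with the horizontal anchor force T adding T·sinα to the effective normal force and T·cosα acting up the plane against the driving force:
FS = [cL + (W cosα + T sinα) tanφ] / [W sinα − T cosα]
Without the anchor: N' = 82.5 kN/m, driving T_d = 56.5 kN/m, resisting R = 0·5.9 + 82.5·tan27.1° = 42.2 kN/m, FS = 0.75.
Setting FS = 1.33 and solving for T:
1.33·(56.5 − T cos34.4°) = 42.2 + T sin34.4°·tan27.1°
T·(sin34.4°·tan27.1° + 1.33·cos34.4°) = 1.33·56.5 − 42.2
T·(0.5650·0.5117 + 1.33·0.8251) = 75.1 − 42.2 = 32.9
T·1.3865 = 32.9
T = 23.7 kN/m

T = 24 kN/m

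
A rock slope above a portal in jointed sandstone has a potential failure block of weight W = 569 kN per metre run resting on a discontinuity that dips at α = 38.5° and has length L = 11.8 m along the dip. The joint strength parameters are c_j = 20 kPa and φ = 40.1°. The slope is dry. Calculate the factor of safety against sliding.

FS = 1.72

Resolving the block weight along and normal to the plane and applying the Mohr–Coulomb strength on the joint:
N' = W cosα = 569·cos38.5° = 445.3 kN/m
Driving force T = W sinα = 569·sin38.5° = 354.2 kN/m
Resisting force R = c_j·L + N'·tanφ = 20·11.8 + 445.3·tan40.1° = 236.0 + 375.0 = 611.0 kN/m
FS = R / T = 611.0 / 354.2 = 1.725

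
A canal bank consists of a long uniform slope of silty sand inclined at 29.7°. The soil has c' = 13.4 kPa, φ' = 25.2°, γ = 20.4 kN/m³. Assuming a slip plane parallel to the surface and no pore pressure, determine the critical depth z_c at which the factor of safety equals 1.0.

Setting FS = 1.00 in FS = [c' + γz cos²β tanφ'] / [γz sinβ cosβ] and solving for z:
z = c' / [γ cosβ (FS·sinβ − cosβ·tanφ')]
  = 13.4 / [20.4·cos29.7°·(1.00·sin29.7° − cos29.7°·tan25.2°)]
  = 13.4 / [20.4·0.8686·(1.00·0.4955 − 0.8686·0.4706)]
  = 13.4 / 1.5365 = 8.721 m

z_c = 8.72 m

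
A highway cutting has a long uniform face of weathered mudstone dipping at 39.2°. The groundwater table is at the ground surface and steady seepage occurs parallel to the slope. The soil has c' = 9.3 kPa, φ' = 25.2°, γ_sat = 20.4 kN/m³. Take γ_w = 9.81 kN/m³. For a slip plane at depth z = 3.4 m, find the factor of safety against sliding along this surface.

With seepage parallel to the slope and the water table at the surface, the effective normal stress on the slip plane uses the buoyant unit weight γ' = γ_sat − γ_w while the driving shear stress uses γ_sat:
FS = [c' + γ' z cos²β tanφ'] / [γ_sat z sinβ cosβ]
γ' = 20.4 − 9.81 = 10.59 kN/m³
Numerator = 9.3 + 10.59·3.4·cos²39.2°·tan25.2° = 9.3 + 10.59·3.4·0.6005·0.4706 = 19.475 kPa
Denominator = 20.4·3.4·sin39.2°·cos39.2° = 20.4·3.4·0.6320·0.7749 = 33.972 kPa
FS = 19.475 / 33.972 = 0.573

FS = 0.57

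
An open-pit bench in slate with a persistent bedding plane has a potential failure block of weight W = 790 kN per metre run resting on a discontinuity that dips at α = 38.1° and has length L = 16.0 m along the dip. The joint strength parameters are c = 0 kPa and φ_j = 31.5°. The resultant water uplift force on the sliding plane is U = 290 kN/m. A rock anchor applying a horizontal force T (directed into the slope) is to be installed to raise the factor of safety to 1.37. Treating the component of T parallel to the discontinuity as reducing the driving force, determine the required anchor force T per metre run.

T = 319 kN/m

Resolving forces along and normal to the sliding plane, with the horizontal anchor force T adding T·sinα to the effective normal force and T·cosα acting up the plane against the driving force:
FS = [cL + (W cosα − U + T sinα) tanφ_j] / [W sinα − T cosα]
Without the anchor: N' = 331.7 kN/m, driving T_d = 487.5 kN/m, resisting R = 0·16.0 + 331.7·tan31.5° = 203.3 kN/m, FS = 0.42.
Setting FS = 1.37 and solving for T:
1.37·(487.5 − T cos38.1°) = 203.3 + T sin38.1°·tan31.5°
T·(sin38.1°·tan31.5° + 1.37·cos38.1°) = 1.37·487.5 − 203.3
T·(0.6170·0.6128 + 1.37·0.7869) = 667.8 − 203.3 = 464.6
T·1.4562 = 464.6
T = 319.0 kN/m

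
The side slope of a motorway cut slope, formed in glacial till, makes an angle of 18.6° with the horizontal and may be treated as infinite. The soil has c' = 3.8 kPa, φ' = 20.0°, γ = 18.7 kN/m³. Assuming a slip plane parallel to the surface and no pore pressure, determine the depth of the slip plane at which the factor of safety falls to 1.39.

Setting FS = 1.39 in FS = [c' + γz cos²β tanφ'] / [γz sinβ cosβ] and solving for z:
z = c' / [γ cosβ (FS·sinβ − cosβ·tanφ')]
  = 3.8 / [18.7·cos18.6°·(1.39·sin18.6° − cos18.6°·tan20.0°)]
  = 3.8 / [18.7·0.9478·(1.39·0.3190 − 0.9478·0.3640)]
  = 3.8 / 1.7439 = 2.179 m

z = 2.18 m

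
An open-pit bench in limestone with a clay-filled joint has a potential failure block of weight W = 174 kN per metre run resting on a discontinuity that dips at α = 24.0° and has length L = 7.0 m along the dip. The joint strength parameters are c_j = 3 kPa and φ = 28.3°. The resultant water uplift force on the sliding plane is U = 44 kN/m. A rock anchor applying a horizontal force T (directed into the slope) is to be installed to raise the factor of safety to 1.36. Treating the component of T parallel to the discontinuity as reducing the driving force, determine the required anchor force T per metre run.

Resolving forces along and normal to the sliding plane, with the horizontal anchor force T adding T·sinα to the effective normal force and T·cosα acting up the plane against the driving force:
FS = [c_jL + (W cosα − U + T sinα) tanφ] / [W sinα − T cosα]
Without the anchor: N' = 115.0 kN/m, driving T_d = 70.8 kN/m, resisting R = 3·7.0 + 115.0·tan28.3° = 82.9 kN/m, FS = 1.17.
Setting FS = 1.36 and solving for T:
1.36·(70.8 − T cos24.0°) = 82.9 + T sin24.0°·tan28.3°
T·(sin24.0°·tan28.3° + 1.36·cos24.0°) = 1.36·70.8 − 82.9
T·(0.4067·0.5384 + 1.36·0.9135) = 96.3 − 82.9 = 13.4
T·1.4614 = 13.4
T = 9.1 kN/m

T = 9 kN/m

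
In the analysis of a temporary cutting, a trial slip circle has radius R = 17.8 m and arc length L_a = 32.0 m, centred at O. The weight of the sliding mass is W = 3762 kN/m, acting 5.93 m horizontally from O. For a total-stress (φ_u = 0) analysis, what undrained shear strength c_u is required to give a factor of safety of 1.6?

FS = c_u·L_a·R / (W·d), so c_u = FS·W·d / (L_a·R).
c_u = 1.6·3762·5.93 / (32.00·17.8) = 35693.9 / 569.60 = 62.66 kPa

c_u = 62.7 kPa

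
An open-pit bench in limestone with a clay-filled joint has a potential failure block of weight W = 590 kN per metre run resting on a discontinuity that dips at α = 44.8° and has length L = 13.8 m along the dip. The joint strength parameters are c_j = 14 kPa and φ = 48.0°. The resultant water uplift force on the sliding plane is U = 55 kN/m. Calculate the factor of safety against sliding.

FS = 1.44

Resolving the block weight along and normal to the plane and applying the Mohr–Coulomb strength on the joint:
N' = W cosα − U = 590·cos44.8° − 55 = 363.6 kN/m
Driving force T = W sinα = 590·sin44.8° = 415.7 kN/m
Resisting force R = c_j·L + N'·tanφ = 14·13.8 + 363.6·tan48.0° = 193.2 + 403.9 = 597.1 kN/m
FS = R / T = 597.1 / 415.7 = 1.436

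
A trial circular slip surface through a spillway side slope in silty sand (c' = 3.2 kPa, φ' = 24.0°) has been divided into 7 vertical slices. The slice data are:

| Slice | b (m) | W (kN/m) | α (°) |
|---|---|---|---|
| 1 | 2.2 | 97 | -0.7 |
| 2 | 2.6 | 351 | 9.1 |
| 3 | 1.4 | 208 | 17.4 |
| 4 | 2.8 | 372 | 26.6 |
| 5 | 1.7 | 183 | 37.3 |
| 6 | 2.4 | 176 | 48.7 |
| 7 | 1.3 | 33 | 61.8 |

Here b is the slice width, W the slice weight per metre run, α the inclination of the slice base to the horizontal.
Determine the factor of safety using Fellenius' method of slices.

FS = 1.11

Ordinary method of slices: FS = Σ[c'·Δl_i + (W_i cosα_i)·tanφ'] / Σ W_i sinα_i, with Δl_i = b_i / cosα_i.
Slice 1: Δl = 2.2/cos(-0.7°) = 2.200 m; N'_1 = 97·cos(-0.7°) = 97.0; c'Δl = 7.04; W sinα = -1.2
Slice 2: Δl = 2.6/cos9.1° = 2.633 m; N'_2 = 351·cos9.1° = 346.6; c'Δl = 8.43; W sinα = 55.5
Slice 3: Δl = 1.4/cos17.4° = 1.467 m; N'_3 = 208·cos17.4° = 198.5; c'Δl = 4.69; W sinα = 62.2
Slice 4: Δl = 2.8/cos26.6° = 3.131 m; N'_4 = 372·cos26.6° = 332.6; c'Δl = 10.02; W sinα = 166.6
Slice 5: Δl = 1.7/cos37.3° = 2.137 m; N'_5 = 183·cos37.3° = 145.6; c'Δl = 6.84; W sinα = 110.9
Slice 6: Δl = 2.4/cos48.7° = 3.636 m; N'_6 = 176·cos48.7° = 116.2; c'Δl = 11.64; W sinα = 132.2
Slice 7: Δl = 1.3/cos61.8° = 2.751 m; N'_7 = 33·cos61.8° = 15.6; c'Δl = 8.80; W sinα = 29.1
Σc'Δl = 57.5 kN/m; ΣN' = 1252.0 kN/m; ΣW sinα = 555.3 kN/m
Resisting = 57.5 + 1252.0·tan24.0° = 57.5 + 557.4 = 614.9 kN/m
FS = 614.9 / 555.3 = 1.107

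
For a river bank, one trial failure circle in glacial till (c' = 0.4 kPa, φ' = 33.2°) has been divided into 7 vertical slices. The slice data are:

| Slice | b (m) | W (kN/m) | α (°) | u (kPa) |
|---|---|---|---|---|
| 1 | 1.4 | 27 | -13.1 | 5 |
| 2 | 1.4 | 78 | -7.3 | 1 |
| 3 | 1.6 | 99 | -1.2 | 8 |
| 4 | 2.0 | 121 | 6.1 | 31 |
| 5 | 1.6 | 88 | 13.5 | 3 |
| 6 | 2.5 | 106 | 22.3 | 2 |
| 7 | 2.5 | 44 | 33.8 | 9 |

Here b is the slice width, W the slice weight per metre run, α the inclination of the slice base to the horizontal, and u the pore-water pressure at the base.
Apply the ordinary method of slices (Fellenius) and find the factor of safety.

Ordinary method of slices: FS = Σ[c'·Δl_i + (W_i cosα_i − u_i·Δl_i)·tanφ'] / Σ W_i sinα_i, with Δl_i = b_i / cosα_i.
Slice 1: Δl = 1.4/cos(-13.1°) = 1.437 m; N'_1 = 27·cos(-13.1°) − 5·1.437 = 19.1; c'Δl = 0.57; W sinα = -6.1
Slice 2: Δl = 1.4/cos(-7.3°) = 1.411 m; N'_2 = 78·cos(-7.3°) − 1·1.411 = 76.0; c'Δl = 0.56; W sinα = -9.9
Slice 3: Δl = 1.6/cos(-1.2°) = 1.600 m; N'_3 = 99·cos(-1.2°) − 8·1.600 = 86.2; c'Δl = 0.64; W sinα = -2.1
Slice 4: Δl = 2.0/cos6.1° = 2.011 m; N'_4 = 121·cos6.1° − 31·2.011 = 58.0; c'Δl = 0.80; W sinα = 12.9
Slice 5: Δl = 1.6/cos13.5° = 1.645 m; N'_5 = 88·cos13.5° − 3·1.645 = 80.6; c'Δl = 0.66; W sinα = 20.5
Slice 6: Δl = 2.5/cos22.3° = 2.702 m; N'_6 = 106·cos22.3° − 2·2.702 = 92.7; c'Δl = 1.08; W sinα = 40.2
Slice 7: Δl = 2.5/cos33.8° = 3.008 m; N'_7 = 44·cos33.8° − 9·3.008 = 9.5; c'Δl = 1.20; W sinα = 24.5
Σc'Δl = 5.5 kN/m; ΣN' = 422.0 kN/m; ΣW sinα = 80.0 kN/m
Resisting = 5.5 + 422.0·tan33.2° = 5.5 + 276.1 = 281.7 kN/m
FS = 281.7 / 80.0 = 3.521

FS = 3.52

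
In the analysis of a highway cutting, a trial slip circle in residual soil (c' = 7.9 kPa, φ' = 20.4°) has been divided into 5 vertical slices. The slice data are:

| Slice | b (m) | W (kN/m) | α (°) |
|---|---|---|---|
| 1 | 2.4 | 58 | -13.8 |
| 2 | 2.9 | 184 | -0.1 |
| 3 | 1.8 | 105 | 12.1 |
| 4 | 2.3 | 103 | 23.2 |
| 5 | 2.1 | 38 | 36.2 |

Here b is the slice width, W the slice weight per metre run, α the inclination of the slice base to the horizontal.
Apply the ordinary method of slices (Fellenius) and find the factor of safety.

FS = 3.83

Ordinary method of slices: FS = Σ[c'·Δl_i + (W_i cosα_i)·tanφ'] / Σ W_i sinα_i, with Δl_i = b_i / cosα_i.
Slice 1: Δl = 2.4/cos(-13.8°) = 2.471 m; N'_1 = 58·cos(-13.8°) = 56.3; c'Δl = 19.52; W sinα = -13.8
Slice 2: Δl = 2.9/cos(-0.1°) = 2.900 m; N'_2 = 184·cos(-0.1°) = 184.0; c'Δl = 22.91; W sinα = -0.3
Slice 3: Δl = 1.8/cos12.1° = 1.841 m; N'_3 = 105·cos12.1° = 102.7; c'Δl = 14.54; W sinα = 22.0
Slice 4: Δl = 2.3/cos23.2° = 2.502 m; N'_4 = 103·cos23.2° = 94.7; c'Δl = 19.77; W sinα = 40.6
Slice 5: Δl = 2.1/cos36.2° = 2.602 m; N'_5 = 38·cos36.2° = 30.7; c'Δl = 20.56; W sinα = 22.4
Σc'Δl = 97.3 kN/m; ΣN' = 468.3 kN/m; ΣW sinα = 70.9 kN/m
Resisting = 97.3 + 468.3·tan20.4° = 97.3 + 174.2 = 271.5 kN/m
FS = 271.5 / 70.9 = 3.830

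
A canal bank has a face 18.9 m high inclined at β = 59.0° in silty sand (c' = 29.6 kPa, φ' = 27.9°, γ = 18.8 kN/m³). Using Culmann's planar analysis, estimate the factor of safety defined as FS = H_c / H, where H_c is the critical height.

H_c = (4c'/γ) · sinβ cosφ' / [1 − cos(β − φ')]
    = (4·29.6/18.8) · sin59.0°·cos27.9° / [1 − cos31.1°]
    = 6.298 · 0.7575 / 0.1437 = 33.19 m
FS = H_c / H = 33.19 / 18.9 = 1.756

FS = 1.76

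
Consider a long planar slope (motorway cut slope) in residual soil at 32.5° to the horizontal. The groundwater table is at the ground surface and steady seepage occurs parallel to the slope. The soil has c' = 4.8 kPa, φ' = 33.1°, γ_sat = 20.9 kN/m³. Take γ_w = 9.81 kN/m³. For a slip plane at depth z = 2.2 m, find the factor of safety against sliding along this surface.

FS = 0.77

With seepage parallel to the slope and the water table at the surface, the effective normal stress on the slip plane uses the buoyant unit weight γ' = γ_sat − γ_w while the driving shear stress uses γ_sat:
FS = [c' + γ' z cos²β tanφ'] / [γ_sat z sinβ cosβ]
γ' = 20.9 − 9.81 = 11.09 kN/m³
Numerator = 4.8 + 11.09·2.2·cos²32.5°·tan33.1° = 4.8 + 11.09·2.2·0.7113·0.6519 = 16.113 kPa
Denominator = 20.9·2.2·sin32.5°·cos32.5° = 20.9·2.2·0.5373·0.8434 = 20.836 kPa
FS = 16.113 / 20.836 = 0.773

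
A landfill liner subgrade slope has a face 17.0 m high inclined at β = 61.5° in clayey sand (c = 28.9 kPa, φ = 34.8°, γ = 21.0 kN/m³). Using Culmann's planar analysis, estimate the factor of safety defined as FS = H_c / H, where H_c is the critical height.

FS = 2.19

H_c = (4c/γ) · sinβ cosφ / [1 − cos(β − φ)]
    = (4·28.9/21.0) · sin61.5°·cos34.8° / [1 − cos26.7°]
    = 5.505 · 0.7216 / 0.1066 = 37.26 m
FS = H_c / H = 37.26 / 17.0 = 2.191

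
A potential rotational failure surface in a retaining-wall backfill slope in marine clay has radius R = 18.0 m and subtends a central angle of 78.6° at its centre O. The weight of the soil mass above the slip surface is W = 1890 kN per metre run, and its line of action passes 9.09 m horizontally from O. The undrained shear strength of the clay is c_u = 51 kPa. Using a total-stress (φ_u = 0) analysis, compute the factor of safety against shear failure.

Taking moments about the centre O, the resisting moment is provided by the undrained shear strength acting along the arc:
Arc length L_a = R·θ = 18.0·(78.6°·π/180) = 18.0·1.3718 = 24.69 m
M_R = c_u·L_a·R = 51·24.69·18.0 = 22668.1 kN·m/m
M_D = W·d = 1890·9.09 = 17180.1 kN·m/m
FS = M_R / M_D = 22668.1 / 17180.1 = 1.319

FS = 1.32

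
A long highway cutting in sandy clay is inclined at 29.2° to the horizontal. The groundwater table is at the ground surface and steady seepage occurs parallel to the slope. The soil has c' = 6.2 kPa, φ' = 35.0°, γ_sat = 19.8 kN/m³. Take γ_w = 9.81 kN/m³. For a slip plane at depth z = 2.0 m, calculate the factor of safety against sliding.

With seepage parallel to the slope and the water table at the surface, the effective normal stress on the slip plane uses the buoyant unit weight γ' = γ_sat − γ_w while the driving shear stress uses γ_sat:
FS = [c' + γ' z cos²β tanφ'] / [γ_sat z sinβ cosβ]
γ' = 19.8 − 9.81 = 9.99 kN/m³
Numerator = 6.2 + 9.99·2.0·cos²29.2°·tan35.0° = 6.2 + 9.99·2.0·0.7620·0.7002 = 16.860 kPa
Denominator = 19.8·2.0·sin29.2°·cos29.2° = 19.8·2.0·0.4879·0.8729 = 16.864 kPa
FS = 16.860 / 16.864 = 1.000

FS = 1.00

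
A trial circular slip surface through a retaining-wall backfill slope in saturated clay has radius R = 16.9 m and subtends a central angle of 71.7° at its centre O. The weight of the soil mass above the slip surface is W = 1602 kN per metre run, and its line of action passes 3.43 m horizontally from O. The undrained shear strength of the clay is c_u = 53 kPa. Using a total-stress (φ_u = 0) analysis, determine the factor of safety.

FS = 3.45

Taking moments about the centre O, the resisting moment is provided by the undrained shear strength acting along the arc:
Arc length L_a = R·θ = 16.9·(71.7°·π/180) = 16.9·1.2514 = 21.15 m
M_R = c_u·L_a·R = 53·21.15·16.9 = 18942.9 kN·m/m
M_D = W·d = 1602·3.43 = 5494.9 kN·m/m
FS = M_R / M_D = 18942.9 / 5494.9 = 3.447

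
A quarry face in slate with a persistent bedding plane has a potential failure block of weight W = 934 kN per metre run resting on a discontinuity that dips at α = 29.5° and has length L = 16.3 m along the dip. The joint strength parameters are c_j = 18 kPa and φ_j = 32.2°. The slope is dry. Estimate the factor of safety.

Resolving the block weight along and normal to the plane and applying the Mohr–Coulomb strength on the joint:
N' = W cosα = 934·cos29.5° = 812.9 kN/m
Driving force T = W sinα = 934·sin29.5° = 459.9 kN/m
Resisting force R = c_j·L + N'·tanφ_j = 18·16.3 + 812.9·tan32.2° = 293.4 + 511.9 = 805.3 kN/m
FS = R / T = 805.3 / 459.9 = 1.751

FS = 1.75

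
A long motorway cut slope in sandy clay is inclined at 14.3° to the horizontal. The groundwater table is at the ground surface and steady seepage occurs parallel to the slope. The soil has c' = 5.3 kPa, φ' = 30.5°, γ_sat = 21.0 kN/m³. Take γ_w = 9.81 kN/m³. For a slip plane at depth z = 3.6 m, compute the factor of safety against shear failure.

With seepage parallel to the slope and the water table at the surface, the effective normal stress on the slip plane uses the buoyant unit weight γ' = γ_sat − γ_w while the driving shear stress uses γ_sat:
FS = [c' + γ' z cos²β tanφ'] / [γ_sat z sinβ cosβ]
γ' = 21.0 − 9.81 = 11.19 kN/m³
Numerator = 5.3 + 11.19·3.6·cos²14.3°·tan30.5° = 5.3 + 11.19·3.6·0.9390·0.5890 = 27.581 kPa
Denominator = 21.0·3.6·sin14.3°·cos14.3° = 21.0·3.6·0.2470·0.9690 = 18.095 kPa
FS = 27.581 / 18.095 = 1.524

FS = 1.52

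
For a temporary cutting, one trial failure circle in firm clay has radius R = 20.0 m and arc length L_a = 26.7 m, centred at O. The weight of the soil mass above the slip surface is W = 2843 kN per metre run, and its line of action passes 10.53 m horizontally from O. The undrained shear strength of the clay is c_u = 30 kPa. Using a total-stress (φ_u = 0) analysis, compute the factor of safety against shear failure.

Taking moments about the centre O, the resisting moment is provided by the undrained shear strength acting along the arc:
M_R = c_u·L_a·R = 30·26.70·20.0 = 16020.0 kN·m/m
M_D = W·d = 2843·10.53 = 29936.8 kN·m/m
FS = M_R / M_D = 16020.0 / 29936.8 = 0.535

FS = 0.54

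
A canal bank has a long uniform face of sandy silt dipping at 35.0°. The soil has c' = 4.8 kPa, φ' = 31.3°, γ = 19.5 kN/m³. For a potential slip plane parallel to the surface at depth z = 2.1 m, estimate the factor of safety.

For an infinite slope with a slip plane parallel to the surface (no pore pressure): FS = [c' + γz cos²β tanφ'] / [γz sinβ cosβ].
γz = 19.5·2.1 = 40.95 kN/m²
Numerator = 4.8 + 40.95·cos²35.0°·tan31.3° = 4.8 + 40.95·0.6710·0.6080 = 21.507 kPa
Denominator = 40.95·sin35.0°·cos35.0° = 40.95·0.5736·0.8192 = 19.240 kPa
FS = 21.507 / 19.240 = 1.118

FS = 1.12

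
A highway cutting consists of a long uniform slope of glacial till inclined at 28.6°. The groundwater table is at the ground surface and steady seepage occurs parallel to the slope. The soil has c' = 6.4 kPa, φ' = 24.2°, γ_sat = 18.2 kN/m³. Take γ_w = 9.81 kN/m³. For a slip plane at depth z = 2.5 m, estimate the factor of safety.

With seepage parallel to the slope and the water table at the surface, the effective normal stress on the slip plane uses the buoyant unit weight γ' = γ_sat − γ_w while the driving shear stress uses γ_sat:
FS = [c' + γ' z cos²β tanφ'] / [γ_sat z sinβ cosβ]
γ' = 18.2 − 9.81 = 8.39 kN/m³
Numerator = 6.4 + 8.39·2.5·cos²28.6°·tan24.2° = 6.4 + 8.39·2.5·0.7709·0.4494 = 13.666 kPa
Denominator = 18.2·2.5·sin28.6°·cos28.6° = 18.2·2.5·0.4787·0.8780 = 19.123 kPa
FS = 13.666 / 19.123 = 0.715

FS = 0.71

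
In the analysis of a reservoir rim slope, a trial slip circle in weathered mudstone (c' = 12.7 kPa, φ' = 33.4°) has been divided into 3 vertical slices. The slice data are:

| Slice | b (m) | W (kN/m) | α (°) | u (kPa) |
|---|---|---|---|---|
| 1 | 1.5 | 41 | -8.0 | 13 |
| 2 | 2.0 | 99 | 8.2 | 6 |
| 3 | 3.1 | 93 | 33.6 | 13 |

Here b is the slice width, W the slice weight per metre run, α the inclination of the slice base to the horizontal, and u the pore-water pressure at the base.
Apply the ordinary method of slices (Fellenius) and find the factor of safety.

FS = 3.04

Ordinary method of slices: FS = Σ[c'·Δl_i + (W_i cosα_i − u_i·Δl_i)·tanφ'] / Σ W_i sinα_i, with Δl_i = b_i / cosα_i.
Slice 1: Δl = 1.5/cos(-8.0°) = 1.515 m; N'_1 = 41·cos(-8.0°) − 13·1.515 = 20.9; c'Δl = 19.24; W sinα = -5.7
Slice 2: Δl = 2.0/cos8.2° = 2.021 m; N'_2 = 99·cos8.2° − 6·2.021 = 85.9; c'Δl = 25.66; W sinα = 14.1
Slice 3: Δl = 3.1/cos33.6° = 3.722 m; N'_3 = 93·cos33.6° − 13·3.722 = 29.1; c'Δl = 47.27; W sinα = 51.5
Σc'Δl = 92.2 kN/m; ΣN' = 135.9 kN/m; ΣW sinα = 59.9 kN/m
Resisting = 92.2 + 135.9·tan33.4° = 92.2 + 89.6 = 181.7 kN/m
FS = 181.7 / 59.9 = 3.035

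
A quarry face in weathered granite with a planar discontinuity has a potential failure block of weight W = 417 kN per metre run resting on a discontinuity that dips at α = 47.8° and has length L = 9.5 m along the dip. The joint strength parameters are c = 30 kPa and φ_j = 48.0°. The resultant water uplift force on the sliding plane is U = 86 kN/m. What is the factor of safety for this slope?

Resolving the block weight along and normal to the plane and applying the Mohr–Coulomb strength on the joint:
N' = W cosα − U = 417·cos47.8° − 86 = 194.1 kN/m
Driving force T = W sinα = 417·sin47.8° = 308.9 kN/m
Resisting force R = c·L + N'·tanφ_j = 30·9.5 + 194.1·tan48.0° = 285.0 + 215.6 = 500.6 kN/m
FS = R / T = 500.6 / 308.9 = 1.620

FS = 1.62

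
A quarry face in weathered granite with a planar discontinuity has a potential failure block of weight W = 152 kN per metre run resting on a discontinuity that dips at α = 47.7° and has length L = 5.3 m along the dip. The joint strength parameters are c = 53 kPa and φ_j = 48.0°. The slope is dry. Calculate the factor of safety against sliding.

Resolving the block weight along and normal to the plane and applying the Mohr–Coulomb strength on the joint:
N' = W cosα = 152·cos47.7° = 102.3 kN/m
Driving force T = W sinα = 152·sin47.7° = 112.4 kN/m
Resisting force R = c·L + N'·tanφ_j = 53·5.3 + 102.3·tan48.0° = 280.9 + 113.6 = 394.5 kN/m
FS = R / T = 394.5 / 112.4 = 3.509

FS = 3.51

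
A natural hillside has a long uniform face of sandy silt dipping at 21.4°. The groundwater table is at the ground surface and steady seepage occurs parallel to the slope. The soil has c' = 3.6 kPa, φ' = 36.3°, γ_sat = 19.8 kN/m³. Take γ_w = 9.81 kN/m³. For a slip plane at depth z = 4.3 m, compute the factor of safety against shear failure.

With seepage parallel to the slope and the water table at the surface, the effective normal stress on the slip plane uses the buoyant unit weight γ' = γ_sat − γ_w while the driving shear stress uses γ_sat:
FS = [c' + γ' z cos²β tanφ'] / [γ_sat z sinβ cosβ]
γ' = 19.8 − 9.81 = 9.99 kN/m³
Numerator = 3.6 + 9.99·4.3·cos²21.4°·tan36.3° = 3.6 + 9.99·4.3·0.8669·0.7346 = 30.954 kPa
Denominator = 19.8·4.3·sin21.4°·cos21.4° = 19.8·4.3·0.3649·0.9311 = 28.924 kPa
FS = 30.954 / 28.924 = 1.070

FS = 1.07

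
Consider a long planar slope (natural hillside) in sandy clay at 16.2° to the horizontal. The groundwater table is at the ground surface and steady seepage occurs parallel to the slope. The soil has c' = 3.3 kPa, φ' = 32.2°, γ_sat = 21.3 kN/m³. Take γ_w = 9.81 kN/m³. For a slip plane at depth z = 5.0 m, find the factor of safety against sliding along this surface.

FS = 1.28

With seepage parallel to the slope and the water table at the surface, the effective normal stress on the slip plane uses the buoyant unit weight γ' = γ_sat − γ_w while the driving shear stress uses γ_sat:
FS = [c' + γ' z cos²β tanφ'] / [γ_sat z sinβ cosβ]
γ' = 21.3 − 9.81 = 11.49 kN/m³
Numerator = 3.3 + 11.49·5.0·cos²16.2°·tan32.2° = 3.3 + 11.49·5.0·0.9222·0.6297 = 36.662 kPa
Denominator = 21.3·5.0·sin16.2°·cos16.2° = 21.3·5.0·0.2790·0.9603 = 28.533 kPa
FS = 36.662 / 28.533 = 1.285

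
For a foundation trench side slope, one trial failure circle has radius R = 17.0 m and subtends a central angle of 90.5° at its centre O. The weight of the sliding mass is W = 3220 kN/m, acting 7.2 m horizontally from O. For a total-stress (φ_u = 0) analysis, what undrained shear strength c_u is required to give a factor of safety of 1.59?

c_u = 80.8 kPa

FS = c_u·L_a·R / (W·d), so c_u = FS·W·d / (L_a·R).
Arc length L_a = R·θ = 17.0·(90.5°·π/180) = 17.0·1.5795 = 26.85 m
c_u = 1.59·3220·7.2 / (26.85·17.0) = 36862.6 / 456.48 = 80.75 kPa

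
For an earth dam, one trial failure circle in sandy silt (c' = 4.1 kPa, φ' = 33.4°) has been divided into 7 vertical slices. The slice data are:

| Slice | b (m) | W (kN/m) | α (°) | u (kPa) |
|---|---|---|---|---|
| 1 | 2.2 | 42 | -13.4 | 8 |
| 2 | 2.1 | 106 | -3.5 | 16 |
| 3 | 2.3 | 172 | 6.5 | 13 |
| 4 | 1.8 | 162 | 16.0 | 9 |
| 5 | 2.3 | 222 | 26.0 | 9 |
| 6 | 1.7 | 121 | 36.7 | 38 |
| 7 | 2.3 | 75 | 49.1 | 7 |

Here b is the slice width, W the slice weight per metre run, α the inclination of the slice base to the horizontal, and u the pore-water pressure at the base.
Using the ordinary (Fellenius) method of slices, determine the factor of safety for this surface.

Ordinary method of slices: FS = Σ[c'·Δl_i + (W_i cosα_i − u_i·Δl_i)·tanφ'] / Σ W_i sinα_i, with Δl_i = b_i / cosα_i.
Slice 1: Δl = 2.2/cos(-13.4°) = 2.262 m; N'_1 = 42·cos(-13.4°) − 8·2.262 = 22.8; c'Δl = 9.27; W sinα = -9.7
Slice 2: Δl = 2.1/cos(-3.5°) = 2.104 m; N'_2 = 106·cos(-3.5°) − 16·2.104 = 72.1; c'Δl = 8.63; W sinα = -6.5
Slice 3: Δl = 2.3/cos6.5° = 2.315 m; N'_3 = 172·cos6.5° − 13·2.315 = 140.8; c'Δl = 9.49; W sinα = 19.5
Slice 4: Δl = 1.8/cos16.0° = 1.873 m; N'_4 = 162·cos16.0° − 9·1.873 = 138.9; c'Δl = 7.68; W sinα = 44.7
Slice 5: Δl = 2.3/cos26.0° = 2.559 m; N'_5 = 222·cos26.0° − 9·2.559 = 176.5; c'Δl = 10.49; W sinα = 97.3
Slice 6: Δl = 1.7/cos36.7° = 2.120 m; N'_6 = 121·cos36.7° − 38·2.120 = 16.4; c'Δl = 8.69; W sinα = 72.3
Slice 7: Δl = 2.3/cos49.1° = 3.513 m; N'_7 = 75·cos49.1° − 7·3.513 = 24.5; c'Δl = 14.40; W sinα = 56.7
Σc'Δl = 68.7 kN/m; ΣN' = 592.0 kN/m; ΣW sinα = 274.2 kN/m
Resisting = 68.7 + 592.0·tan33.4° = 68.7 + 390.4 = 459.0 kN/m
FS = 459.0 / 274.2 = 1.674

FS = 1.67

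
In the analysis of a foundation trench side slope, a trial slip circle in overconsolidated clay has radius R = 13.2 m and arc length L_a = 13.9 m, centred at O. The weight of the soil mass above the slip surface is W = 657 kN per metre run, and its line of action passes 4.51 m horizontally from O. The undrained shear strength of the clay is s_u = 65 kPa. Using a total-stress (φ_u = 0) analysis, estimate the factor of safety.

FS = 4.02

Taking moments about the centre O, the resisting moment is provided by the undrained shear strength acting along the arc:
M_R = s_u·L_a·R = 65·13.90·13.2 = 11926.2 kN·m/m
M_D = W·d = 657·4.51 = 2963.1 kN·m/m
FS = M_R / M_D = 11926.2 / 2963.1 = 4.025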